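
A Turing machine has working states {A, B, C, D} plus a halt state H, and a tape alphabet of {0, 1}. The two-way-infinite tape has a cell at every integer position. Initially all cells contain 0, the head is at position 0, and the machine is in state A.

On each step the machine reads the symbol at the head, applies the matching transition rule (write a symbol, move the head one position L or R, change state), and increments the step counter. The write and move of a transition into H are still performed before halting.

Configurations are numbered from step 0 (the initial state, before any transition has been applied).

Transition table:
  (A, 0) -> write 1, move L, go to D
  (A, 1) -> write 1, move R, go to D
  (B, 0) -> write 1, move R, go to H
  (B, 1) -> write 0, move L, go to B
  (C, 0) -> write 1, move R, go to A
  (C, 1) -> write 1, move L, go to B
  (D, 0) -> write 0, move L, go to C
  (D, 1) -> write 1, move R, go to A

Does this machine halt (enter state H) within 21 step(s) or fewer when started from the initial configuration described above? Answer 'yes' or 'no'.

Step 1: in state A at pos 0, read 0 -> (A,0)->write 1,move L,goto D. Now: state=D, head=-1, tape[-2..1]=0010 (head:  ^)
Step 2: in state D at pos -1, read 0 -> (D,0)->write 0,move L,goto C. Now: state=C, head=-2, tape[-3..1]=00010 (head:  ^)
Step 3: in state C at pos -2, read 0 -> (C,0)->write 1,move R,goto A. Now: state=A, head=-1, tape[-3..1]=01010 (head:   ^)
Step 4: in state A at pos -1, read 0 -> (A,0)->write 1,move L,goto D. Now: state=D, head=-2, tape[-3..1]=01110 (head:  ^)
Step 5: in state D at pos -2, read 1 -> (D,1)->write 1,move R,goto A. Now: state=A, head=-1, tape[-3..1]=01110 (head:   ^)
Step 6: in state A at pos -1, read 1 -> (A,1)->write 1,move R,goto D. Now: state=D, head=0, tape[-3..1]=01110 (head:    ^)
Step 7: in state D at pos 0, read 1 -> (D,1)->write 1,move R,goto A. Now: state=A, head=1, tape[-3..2]=011100 (head:     ^)
Step 8: in state A at pos 1, read 0 -> (A,0)->write 1,move L,goto D. Now: state=D, head=0, tape[-3..2]=011110 (head:    ^)
Step 9: in state D at pos 0, read 1 -> (D,1)->write 1,move R,goto A. Now: state=A, head=1, tape[-3..2]=011110 (head:     ^)
Step 10: in state A at pos 1, read 1 -> (A,1)->write 1,move R,goto D. Now: state=D, head=2, tape[-3..3]=0111100 (head:      ^)
Step 11: in state D at pos 2, read 0 -> (D,0)->write 0,move L,goto C. Now: state=C, head=1, tape[-3..3]=0111100 (head:     ^)
Step 12: in state C at pos 1, read 1 -> (C,1)->write 1,move L,goto B. Now: state=B, head=0, tape[-3..3]=0111100 (head:    ^)
Step 13: in state B at pos 0, read 1 -> (B,1)->write 0,move L,goto B. Now: state=B, head=-1, tape[-3..3]=0110100 (head:   ^)
Step 14: in state B at pos -1, read 1 -> (B,1)->write 0,move L,goto B. Now: state=B, head=-2, tape[-3..3]=0100100 (head:  ^)
Step 15: in state B at pos -2, read 1 -> (B,1)->write 0,move L,goto B. Now: state=B, head=-3, tape[-4..3]=00000100 (head:  ^)
Step 16: in state B at pos -3, read 0 -> (B,0)->write 1,move R,goto H. Now: state=H, head=-2, tape[-4..3]=01000100 (head:   ^)
State H reached at step 16; 16 <= 21 -> yes

Answer: yes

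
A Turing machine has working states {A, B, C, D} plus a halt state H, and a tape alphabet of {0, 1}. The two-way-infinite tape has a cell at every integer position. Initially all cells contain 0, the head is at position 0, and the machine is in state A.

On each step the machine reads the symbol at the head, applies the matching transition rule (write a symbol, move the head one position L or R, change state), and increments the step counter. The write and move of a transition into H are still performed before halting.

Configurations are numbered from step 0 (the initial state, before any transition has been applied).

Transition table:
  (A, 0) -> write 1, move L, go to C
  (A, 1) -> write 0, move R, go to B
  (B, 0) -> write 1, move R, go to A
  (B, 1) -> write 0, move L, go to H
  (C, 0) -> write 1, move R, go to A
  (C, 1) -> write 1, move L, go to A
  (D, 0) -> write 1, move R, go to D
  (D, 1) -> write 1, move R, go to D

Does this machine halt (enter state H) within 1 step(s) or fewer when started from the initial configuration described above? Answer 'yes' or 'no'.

Answer: no

Derivation:
Step 1: in state A at pos 0, read 0 -> (A,0)->write 1,move L,goto C. Now: state=C, head=-1, tape[-2..1]=0010 (head:  ^)
After 1 step(s): state = C (not H) -> not halted within 1 -> no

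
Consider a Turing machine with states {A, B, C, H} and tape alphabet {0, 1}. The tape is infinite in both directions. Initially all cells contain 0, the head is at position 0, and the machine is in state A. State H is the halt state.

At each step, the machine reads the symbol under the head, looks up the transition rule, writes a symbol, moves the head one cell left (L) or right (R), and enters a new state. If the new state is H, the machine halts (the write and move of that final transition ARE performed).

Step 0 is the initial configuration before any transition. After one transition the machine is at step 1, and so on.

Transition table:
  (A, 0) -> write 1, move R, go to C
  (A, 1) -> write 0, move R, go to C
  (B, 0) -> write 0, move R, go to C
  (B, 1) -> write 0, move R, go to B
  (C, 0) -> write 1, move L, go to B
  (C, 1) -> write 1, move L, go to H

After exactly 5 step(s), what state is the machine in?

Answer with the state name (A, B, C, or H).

Step 1: in state A at pos 0, read 0 -> (A,0)->write 1,move R,goto C. Now: state=C, head=1, tape[-1..2]=0100 (head:   ^)
Step 2: in state C at pos 1, read 0 -> (C,0)->write 1,move L,goto B. Now: state=B, head=0, tape[-1..2]=0110 (head:  ^)
Step 3: in state B at pos 0, read 1 -> (B,1)->write 0,move R,goto B. Now: state=B, head=1, tape[-1..2]=0010 (head:   ^)
Step 4: in state B at pos 1, read 1 -> (B,1)->write 0,move R,goto B. Now: state=B, head=2, tape[-1..3]=00000 (head:    ^)
Step 5: in state B at pos 2, read 0 -> (B,0)->write 0,move R,goto C. Now: state=C, head=3, tape[-1..4]=000000 (head:     ^)

Answer: C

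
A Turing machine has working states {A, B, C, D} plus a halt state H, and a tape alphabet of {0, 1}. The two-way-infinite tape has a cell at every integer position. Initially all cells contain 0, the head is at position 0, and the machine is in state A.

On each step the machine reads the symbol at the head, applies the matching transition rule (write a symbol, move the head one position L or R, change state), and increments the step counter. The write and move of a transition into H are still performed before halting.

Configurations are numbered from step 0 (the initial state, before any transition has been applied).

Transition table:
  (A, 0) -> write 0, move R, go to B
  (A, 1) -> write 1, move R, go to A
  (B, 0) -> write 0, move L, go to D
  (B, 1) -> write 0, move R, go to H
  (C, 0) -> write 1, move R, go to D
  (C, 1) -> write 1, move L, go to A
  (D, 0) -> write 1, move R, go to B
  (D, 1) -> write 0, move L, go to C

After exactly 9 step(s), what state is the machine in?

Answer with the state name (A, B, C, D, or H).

Answer: C

Derivation:
Step 1: in state A at pos 0, read 0 -> (A,0)->write 0,move R,goto B. Now: state=B, head=1, tape[-1..2]=0000 (head:   ^)
Step 2: in state B at pos 1, read 0 -> (B,0)->write 0,move L,goto D. Now: state=D, head=0, tape[-1..2]=0000 (head:  ^)
Step 3: in state D at pos 0, read 0 -> (D,0)->write 1,move R,goto B. Now: state=B, head=1, tape[-1..2]=0100 (head:   ^)
Step 4: in state B at pos 1, read 0 -> (B,0)->write 0,move L,goto D. Now: state=D, head=0, tape[-1..2]=0100 (head:  ^)
Step 5: in state D at pos 0, read 1 -> (D,1)->write 0,move L,goto C. Now: state=C, head=-1, tape[-2..2]=00000 (head:  ^)
Step 6: in state C at pos -1, read 0 -> (C,0)->write 1,move R,goto D. Now: state=D, head=0, tape[-2..2]=01000 (head:   ^)
Step 7: in state D at pos 0, read 0 -> (D,0)->write 1,move R,goto B. Now: state=B, head=1, tape[-2..2]=01100 (head:    ^)
Step 8: in state B at pos 1, read 0 -> (B,0)->write 0,move L,goto D. Now: state=D, head=0, tape[-2..2]=01100 (head:   ^)
Step 9: in state D at pos 0, read 1 -> (D,1)->write 0,move L,goto C. Now: state=C, head=-1, tape[-2..2]=01000 (head:  ^)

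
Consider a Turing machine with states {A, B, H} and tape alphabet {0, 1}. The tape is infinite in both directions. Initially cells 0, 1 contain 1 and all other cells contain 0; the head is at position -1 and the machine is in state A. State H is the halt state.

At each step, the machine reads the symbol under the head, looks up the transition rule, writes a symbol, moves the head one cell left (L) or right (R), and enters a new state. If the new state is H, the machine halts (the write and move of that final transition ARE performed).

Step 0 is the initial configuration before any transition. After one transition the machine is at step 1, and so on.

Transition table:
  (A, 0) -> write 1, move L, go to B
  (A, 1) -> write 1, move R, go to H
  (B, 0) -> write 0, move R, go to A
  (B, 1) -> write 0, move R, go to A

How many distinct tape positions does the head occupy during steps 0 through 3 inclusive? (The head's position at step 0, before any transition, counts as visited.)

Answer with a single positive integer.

Answer: 3

Derivation:
Step 1: in state A at pos -1, read 0 -> (A,0)->write 1,move L,goto B. Now: state=B, head=-2, tape[-3..2]=001110 (head:  ^)
Step 2: in state B at pos -2, read 0 -> (B,0)->write 0,move R,goto A. Now: state=A, head=-1, tape[-3..2]=001110 (head:   ^)
Step 3: in state A at pos -1, read 1 -> (A,1)->write 1,move R,goto H. Now: state=H, head=0, tape[-3..2]=001110 (head:    ^)
Head positions at steps 0..3: starting at -1, distinct positions visited = {-2, -1, 0} -> 3 position(s)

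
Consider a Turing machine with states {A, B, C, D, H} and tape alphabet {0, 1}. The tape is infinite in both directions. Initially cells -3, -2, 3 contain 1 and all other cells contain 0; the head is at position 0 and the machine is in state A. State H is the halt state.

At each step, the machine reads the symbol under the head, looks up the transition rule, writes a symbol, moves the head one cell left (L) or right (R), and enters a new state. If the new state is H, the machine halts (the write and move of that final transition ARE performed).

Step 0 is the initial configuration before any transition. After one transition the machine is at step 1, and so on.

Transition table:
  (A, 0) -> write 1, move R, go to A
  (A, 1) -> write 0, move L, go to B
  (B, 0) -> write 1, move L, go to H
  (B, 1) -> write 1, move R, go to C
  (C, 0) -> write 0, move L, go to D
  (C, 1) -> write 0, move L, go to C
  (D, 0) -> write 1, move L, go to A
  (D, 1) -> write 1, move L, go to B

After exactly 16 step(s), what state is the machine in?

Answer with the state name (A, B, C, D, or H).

Step 1: in state A at pos 0, read 0 -> (A,0)->write 1,move R,goto A. Now: state=A, head=1, tape[-4..4]=011010010 (head:      ^)
Step 2: in state A at pos 1, read 0 -> (A,0)->write 1,move R,goto A. Now: state=A, head=2, tape[-4..4]=011011010 (head:       ^)
Step 3: in state A at pos 2, read 0 -> (A,0)->write 1,move R,goto A. Now: state=A, head=3, tape[-4..4]=011011110 (head:        ^)
Step 4: in state A at pos 3, read 1 -> (A,1)->write 0,move L,goto B. Now: state=B, head=2, tape[-4..4]=011011100 (head:       ^)
Step 5: in state B at pos 2, read 1 -> (B,1)->write 1,move R,goto C. Now: state=C, head=3, tape[-4..4]=011011100 (head:        ^)
Step 6: in state C at pos 3, read 0 -> (C,0)->write 0,move L,goto D. Now: state=D, head=2, tape[-4..4]=011011100 (head:       ^)
Step 7: in state D at pos 2, read 1 -> (D,1)->write 1,move L,goto B. Now: state=B, head=1, tape[-4..4]=011011100 (head:      ^)
Step 8: in state B at pos 1, read 1 -> (B,1)->write 1,move R,goto C. Now: state=C, head=2, tape[-4..4]=011011100 (head:       ^)
Step 9: in state C at pos 2, read 1 -> (C,1)->write 0,move L,goto C. Now: state=C, head=1, tape[-4..4]=011011000 (head:      ^)
Step 10: in state C at pos 1, read 1 -> (C,1)->write 0,move L,goto C. Now: state=C, head=0, tape[-4..4]=011010000 (head:     ^)
Step 11: in state C at pos 0, read 1 -> (C,1)->write 0,move L,goto C. Now: state=C, head=-1, tape[-4..4]=011000000 (head:    ^)
Step 12: in state C at pos -1, read 0 -> (C,0)->write 0,move L,goto D. Now: state=D, head=-2, tape[-4..4]=011000000 (head:   ^)
Step 13: in state D at pos -2, read 1 -> (D,1)->write 1,move L,goto B. Now: state=B, head=-3, tape[-4..4]=011000000 (head:  ^)
Step 14: in state B at pos -3, read 1 -> (B,1)->write 1,move R,goto C. Now: state=C, head=-2, tape[-4..4]=011000000 (head:   ^)
Step 15: in state C at pos -2, read 1 -> (C,1)->write 0,move L,goto C. Now: state=C, head=-3, tape[-4..4]=010000000 (head:  ^)
Step 16: in state C at pos -3, read 1 -> (C,1)->write 0,move L,goto C. Now: state=C, head=-4, tape[-5..4]=0000000000 (head:  ^)

Answer: C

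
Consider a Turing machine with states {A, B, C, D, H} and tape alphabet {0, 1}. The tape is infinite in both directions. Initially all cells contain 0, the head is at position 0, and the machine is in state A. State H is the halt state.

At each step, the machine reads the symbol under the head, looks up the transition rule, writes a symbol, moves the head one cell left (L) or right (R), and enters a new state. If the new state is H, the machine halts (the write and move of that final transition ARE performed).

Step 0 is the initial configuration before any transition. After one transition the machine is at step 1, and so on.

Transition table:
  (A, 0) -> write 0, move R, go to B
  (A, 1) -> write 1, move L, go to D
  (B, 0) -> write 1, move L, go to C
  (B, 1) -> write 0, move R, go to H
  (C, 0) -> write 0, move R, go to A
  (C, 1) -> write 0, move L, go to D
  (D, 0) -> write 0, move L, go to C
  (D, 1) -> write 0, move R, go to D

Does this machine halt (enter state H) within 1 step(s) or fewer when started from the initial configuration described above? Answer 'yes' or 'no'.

Answer: no

Derivation:
Step 1: in state A at pos 0, read 0 -> (A,0)->write 0,move R,goto B. Now: state=B, head=1, tape[-1..2]=0000 (head:   ^)
After 1 step(s): state = B (not H) -> not halted within 1 -> no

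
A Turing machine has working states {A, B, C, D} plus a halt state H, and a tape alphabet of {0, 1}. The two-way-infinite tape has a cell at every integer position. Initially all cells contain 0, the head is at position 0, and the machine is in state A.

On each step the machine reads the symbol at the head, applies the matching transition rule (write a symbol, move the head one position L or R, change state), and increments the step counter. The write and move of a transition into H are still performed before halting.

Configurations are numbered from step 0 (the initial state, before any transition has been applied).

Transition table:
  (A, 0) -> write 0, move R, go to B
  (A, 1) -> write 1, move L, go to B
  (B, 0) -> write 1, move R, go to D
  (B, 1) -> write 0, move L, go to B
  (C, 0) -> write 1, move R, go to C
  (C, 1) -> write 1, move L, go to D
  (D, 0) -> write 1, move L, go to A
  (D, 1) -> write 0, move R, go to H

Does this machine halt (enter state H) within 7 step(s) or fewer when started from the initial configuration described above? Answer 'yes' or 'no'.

Step 1: in state A at pos 0, read 0 -> (A,0)->write 0,move R,goto B. Now: state=B, head=1, tape[-1..2]=0000 (head:   ^)
Step 2: in state B at pos 1, read 0 -> (B,0)->write 1,move R,goto D. Now: state=D, head=2, tape[-1..3]=00100 (head:    ^)
Step 3: in state D at pos 2, read 0 -> (D,0)->write 1,move L,goto A. Now: state=A, head=1, tape[-1..3]=00110 (head:   ^)
Step 4: in state A at pos 1, read 1 -> (A,1)->write 1,move L,goto B. Now: state=B, head=0, tape[-1..3]=00110 (head:  ^)
Step 5: in state B at pos 0, read 0 -> (B,0)->write 1,move R,goto D. Now: state=D, head=1, tape[-1..3]=01110 (head:   ^)
Step 6: in state D at pos 1, read 1 -> (D,1)->write 0,move R,goto H. Now: state=H, head=2, tape[-1..3]=01010 (head:    ^)
State H reached at step 6; 6 <= 7 -> yes

Answer: yes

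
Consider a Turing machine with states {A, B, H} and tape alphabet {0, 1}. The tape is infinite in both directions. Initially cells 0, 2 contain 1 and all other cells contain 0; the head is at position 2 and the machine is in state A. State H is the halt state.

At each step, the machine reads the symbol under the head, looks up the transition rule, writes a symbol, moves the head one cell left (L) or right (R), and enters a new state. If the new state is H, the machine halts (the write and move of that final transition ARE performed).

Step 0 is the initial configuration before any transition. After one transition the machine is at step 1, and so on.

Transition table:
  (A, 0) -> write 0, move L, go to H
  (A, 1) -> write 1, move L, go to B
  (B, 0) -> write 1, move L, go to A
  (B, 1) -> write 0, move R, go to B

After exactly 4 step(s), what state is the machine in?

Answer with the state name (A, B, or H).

Answer: A

Derivation:
Step 1: in state A at pos 2, read 1 -> (A,1)->write 1,move L,goto B. Now: state=B, head=1, tape[-1..3]=01010 (head:   ^)
Step 2: in state B at pos 1, read 0 -> (B,0)->write 1,move L,goto A. Now: state=A, head=0, tape[-1..3]=01110 (head:  ^)
Step 3: in state A at pos 0, read 1 -> (A,1)->write 1,move L,goto B. Now: state=B, head=-1, tape[-2..3]=001110 (head:  ^)
Step 4: in state B at pos -1, read 0 -> (B,0)->write 1,move L,goto A. Now: state=A, head=-2, tape[-3..3]=0011110 (head:  ^)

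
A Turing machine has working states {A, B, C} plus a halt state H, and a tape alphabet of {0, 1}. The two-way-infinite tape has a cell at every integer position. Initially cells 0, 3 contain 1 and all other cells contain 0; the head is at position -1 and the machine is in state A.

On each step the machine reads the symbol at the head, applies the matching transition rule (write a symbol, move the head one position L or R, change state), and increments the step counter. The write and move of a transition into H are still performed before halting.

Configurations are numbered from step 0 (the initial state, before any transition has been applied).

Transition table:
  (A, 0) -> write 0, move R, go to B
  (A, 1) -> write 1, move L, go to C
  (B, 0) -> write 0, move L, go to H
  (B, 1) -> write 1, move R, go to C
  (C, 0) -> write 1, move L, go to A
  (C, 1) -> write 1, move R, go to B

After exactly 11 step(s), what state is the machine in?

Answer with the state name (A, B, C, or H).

Answer: C

Derivation:
Step 1: in state A at pos -1, read 0 -> (A,0)->write 0,move R,goto B. Now: state=B, head=0, tape[-2..4]=0010010 (head:   ^)
Step 2: in state B at pos 0, read 1 -> (B,1)->write 1,move R,goto C. Now: state=C, head=1, tape[-2..4]=0010010 (head:    ^)
Step 3: in state C at pos 1, read 0 -> (C,0)->write 1,move L,goto A. Now: state=A, head=0, tape[-2..4]=0011010 (head:   ^)
Step 4: in state A at pos 0, read 1 -> (A,1)->write 1,move L,goto C. Now: state=C, head=-1, tape[-2..4]=0011010 (head:  ^)
Step 5: in state C at pos -1, read 0 -> (C,0)->write 1,move L,goto A. Now: state=A, head=-2, tape[-3..4]=00111010 (head:  ^)
Step 6: in state A at pos -2, read 0 -> (A,0)->write 0,move R,goto B. Now: state=B, head=-1, tape[-3..4]=00111010 (head:   ^)
Step 7: in state B at pos -1, read 1 -> (B,1)->write 1,move R,goto C. Now: state=C, head=0, tape[-3..4]=00111010 (head:    ^)
Step 8: in state C at pos 0, read 1 -> (C,1)->write 1,move R,goto B. Now: state=B, head=1, tape[-3..4]=00111010 (head:     ^)
Step 9: in state B at pos 1, read 1 -> (B,1)->write 1,move R,goto C. Now: state=C, head=2, tape[-3..4]=00111010 (head:      ^)
Step 10: in state C at pos 2, read 0 -> (C,0)->write 1,move L,goto A. Now: state=A, head=1, tape[-3..4]=00111110 (head:     ^)
Step 11: in state A at pos 1, read 1 -> (A,1)->write 1,move L,goto C. Now: state=C, head=0, tape[-3..4]=00111110 (head:    ^)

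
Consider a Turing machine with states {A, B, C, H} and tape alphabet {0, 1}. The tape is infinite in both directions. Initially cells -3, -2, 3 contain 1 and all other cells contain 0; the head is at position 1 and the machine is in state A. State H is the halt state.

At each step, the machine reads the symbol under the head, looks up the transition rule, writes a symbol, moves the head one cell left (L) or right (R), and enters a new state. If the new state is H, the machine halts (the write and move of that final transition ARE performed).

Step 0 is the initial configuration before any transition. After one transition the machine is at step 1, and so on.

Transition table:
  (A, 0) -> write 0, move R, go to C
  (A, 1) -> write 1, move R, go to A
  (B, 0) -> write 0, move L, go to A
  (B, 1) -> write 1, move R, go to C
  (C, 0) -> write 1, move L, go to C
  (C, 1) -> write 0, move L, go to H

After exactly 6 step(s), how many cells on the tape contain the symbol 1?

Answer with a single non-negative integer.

Step 1: in state A at pos 1, read 0 -> (A,0)->write 0,move R,goto C. Now: state=C, head=2, tape[-4..4]=011000010 (head:       ^)
Step 2: in state C at pos 2, read 0 -> (C,0)->write 1,move L,goto C. Now: state=C, head=1, tape[-4..4]=011000110 (head:      ^)
Step 3: in state C at pos 1, read 0 -> (C,0)->write 1,move L,goto C. Now: state=C, head=0, tape[-4..4]=011001110 (head:     ^)
Step 4: in state C at pos 0, read 0 -> (C,0)->write 1,move L,goto C. Now: state=C, head=-1, tape[-4..4]=011011110 (head:    ^)
Step 5: in state C at pos -1, read 0 -> (C,0)->write 1,move L,goto C. Now: state=C, head=-2, tape[-4..4]=011111110 (head:   ^)
Step 6: in state C at pos -2, read 1 -> (C,1)->write 0,move L,goto H. Now: state=H, head=-3, tape[-4..4]=010111110 (head:  ^)
Cells containing 1 after step 6: {-3, -1, 0, 1, 2, 3} -> 6 cell(s)

Answer: 6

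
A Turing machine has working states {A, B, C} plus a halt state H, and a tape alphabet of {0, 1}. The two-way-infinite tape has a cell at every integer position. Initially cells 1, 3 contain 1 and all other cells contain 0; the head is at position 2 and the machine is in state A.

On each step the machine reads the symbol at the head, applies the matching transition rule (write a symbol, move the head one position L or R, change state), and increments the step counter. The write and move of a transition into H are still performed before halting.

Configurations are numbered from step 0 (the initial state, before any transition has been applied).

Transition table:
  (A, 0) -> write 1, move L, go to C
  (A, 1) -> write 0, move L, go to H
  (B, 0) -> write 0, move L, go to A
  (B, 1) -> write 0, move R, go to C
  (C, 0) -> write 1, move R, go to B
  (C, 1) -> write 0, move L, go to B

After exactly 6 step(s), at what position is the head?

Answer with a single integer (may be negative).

Answer: 0

Derivation:
Step 1: in state A at pos 2, read 0 -> (A,0)->write 1,move L,goto C. Now: state=C, head=1, tape[0..4]=01110 (head:  ^)
Step 2: in state C at pos 1, read 1 -> (C,1)->write 0,move L,goto B. Now: state=B, head=0, tape[-1..4]=000110 (head:  ^)
Step 3: in state B at pos 0, read 0 -> (B,0)->write 0,move L,goto A. Now: state=A, head=-1, tape[-2..4]=0000110 (head:  ^)
Step 4: in state A at pos -1, read 0 -> (A,0)->write 1,move L,goto C. Now: state=C, head=-2, tape[-3..4]=00100110 (head:  ^)
Step 5: in state C at pos -2, read 0 -> (C,0)->write 1,move R,goto B. Now: state=B, head=-1, tape[-3..4]=01100110 (head:   ^)
Step 6: in state B at pos -1, read 1 -> (B,1)->write 0,move R,goto C. Now: state=C, head=0, tape[-3..4]=01000110 (head:    ^)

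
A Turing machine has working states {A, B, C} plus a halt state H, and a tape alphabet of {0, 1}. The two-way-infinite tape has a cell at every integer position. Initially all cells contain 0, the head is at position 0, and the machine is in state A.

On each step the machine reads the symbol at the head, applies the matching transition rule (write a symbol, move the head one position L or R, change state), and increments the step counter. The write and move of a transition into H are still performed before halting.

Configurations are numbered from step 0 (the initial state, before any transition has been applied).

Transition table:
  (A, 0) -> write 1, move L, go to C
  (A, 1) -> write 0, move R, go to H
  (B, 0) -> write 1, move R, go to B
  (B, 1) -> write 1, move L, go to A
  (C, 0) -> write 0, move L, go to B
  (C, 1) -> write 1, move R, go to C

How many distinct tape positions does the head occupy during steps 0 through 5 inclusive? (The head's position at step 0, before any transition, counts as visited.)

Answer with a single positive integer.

Step 1: in state A at pos 0, read 0 -> (A,0)->write 1,move L,goto C. Now: state=C, head=-1, tape[-2..1]=0010 (head:  ^)
Step 2: in state C at pos -1, read 0 -> (C,0)->write 0,move L,goto B. Now: state=B, head=-2, tape[-3..1]=00010 (head:  ^)
Step 3: in state B at pos -2, read 0 -> (B,0)->write 1,move R,goto B. Now: state=B, head=-1, tape[-3..1]=01010 (head:   ^)
Step 4: in state B at pos -1, read 0 -> (B,0)->write 1,move R,goto B. Now: state=B, head=0, tape[-3..1]=01110 (head:    ^)
Step 5: in state B at pos 0, read 1 -> (B,1)->write 1,move L,goto A. Now: state=A, head=-1, tape[-3..1]=01110 (head:   ^)
Head positions at steps 0..5: starting at 0, distinct positions visited = {-2, -1, 0} -> 3 position(s)

Answer: 3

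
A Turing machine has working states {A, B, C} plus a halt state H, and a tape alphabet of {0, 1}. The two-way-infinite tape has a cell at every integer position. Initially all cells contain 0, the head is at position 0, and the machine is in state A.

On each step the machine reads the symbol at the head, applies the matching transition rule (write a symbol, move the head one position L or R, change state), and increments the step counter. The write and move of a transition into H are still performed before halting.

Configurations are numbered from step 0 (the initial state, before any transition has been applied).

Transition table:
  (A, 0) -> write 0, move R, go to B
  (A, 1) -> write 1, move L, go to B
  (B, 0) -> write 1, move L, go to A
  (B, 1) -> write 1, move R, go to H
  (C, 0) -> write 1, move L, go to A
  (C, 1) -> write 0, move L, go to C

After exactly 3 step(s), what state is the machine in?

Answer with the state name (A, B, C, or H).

Step 1: in state A at pos 0, read 0 -> (A,0)->write 0,move R,goto B. Now: state=B, head=1, tape[-1..2]=0000 (head:   ^)
Step 2: in state B at pos 1, read 0 -> (B,0)->write 1,move L,goto A. Now: state=A, head=0, tape[-1..2]=0010 (head:  ^)
Step 3: in state A at pos 0, read 0 -> (A,0)->write 0,move R,goto B. Now: state=B, head=1, tape[-1..2]=0010 (head:   ^)

Answer: B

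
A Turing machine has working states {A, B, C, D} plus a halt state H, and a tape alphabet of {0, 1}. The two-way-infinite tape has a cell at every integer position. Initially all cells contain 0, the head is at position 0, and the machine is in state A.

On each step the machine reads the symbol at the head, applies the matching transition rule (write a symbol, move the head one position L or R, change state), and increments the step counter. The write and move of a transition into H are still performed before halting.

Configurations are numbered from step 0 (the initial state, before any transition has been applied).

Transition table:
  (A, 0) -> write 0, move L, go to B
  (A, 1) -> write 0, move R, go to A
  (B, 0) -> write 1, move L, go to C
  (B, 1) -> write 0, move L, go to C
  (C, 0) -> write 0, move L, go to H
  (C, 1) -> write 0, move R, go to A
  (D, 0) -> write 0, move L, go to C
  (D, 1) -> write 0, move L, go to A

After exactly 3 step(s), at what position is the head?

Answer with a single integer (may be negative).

Answer: -3

Derivation:
Step 1: in state A at pos 0, read 0 -> (A,0)->write 0,move L,goto B. Now: state=B, head=-1, tape[-2..1]=0000 (head:  ^)
Step 2: in state B at pos -1, read 0 -> (B,0)->write 1,move L,goto C. Now: state=C, head=-2, tape[-3..1]=00100 (head:  ^)
Step 3: in state C at pos -2, read 0 -> (C,0)->write 0,move L,goto H. Now: state=H, head=-3, tape[-4..1]=000100 (head:  ^)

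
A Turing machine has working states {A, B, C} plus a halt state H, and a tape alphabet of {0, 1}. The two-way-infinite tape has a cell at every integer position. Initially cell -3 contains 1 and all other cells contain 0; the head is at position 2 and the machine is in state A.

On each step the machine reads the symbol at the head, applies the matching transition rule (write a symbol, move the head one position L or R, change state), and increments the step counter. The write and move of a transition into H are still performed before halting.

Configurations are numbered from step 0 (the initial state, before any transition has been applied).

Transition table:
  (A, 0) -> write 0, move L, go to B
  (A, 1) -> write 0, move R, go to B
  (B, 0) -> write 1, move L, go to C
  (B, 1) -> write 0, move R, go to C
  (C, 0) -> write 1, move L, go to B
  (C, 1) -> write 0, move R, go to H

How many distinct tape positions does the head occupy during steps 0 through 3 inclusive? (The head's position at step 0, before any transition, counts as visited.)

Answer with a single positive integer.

Answer: 4

Derivation:
Step 1: in state A at pos 2, read 0 -> (A,0)->write 0,move L,goto B. Now: state=B, head=1, tape[-4..3]=01000000 (head:      ^)
Step 2: in state B at pos 1, read 0 -> (B,0)->write 1,move L,goto C. Now: state=C, head=0, tape[-4..3]=01000100 (head:     ^)
Step 3: in state C at pos 0, read 0 -> (C,0)->write 1,move L,goto B. Now: state=B, head=-1, tape[-4..3]=01001100 (head:    ^)
Head positions at steps 0..3: starting at 2, distinct positions visited = {-1, 0, 1, 2} -> 4 position(s)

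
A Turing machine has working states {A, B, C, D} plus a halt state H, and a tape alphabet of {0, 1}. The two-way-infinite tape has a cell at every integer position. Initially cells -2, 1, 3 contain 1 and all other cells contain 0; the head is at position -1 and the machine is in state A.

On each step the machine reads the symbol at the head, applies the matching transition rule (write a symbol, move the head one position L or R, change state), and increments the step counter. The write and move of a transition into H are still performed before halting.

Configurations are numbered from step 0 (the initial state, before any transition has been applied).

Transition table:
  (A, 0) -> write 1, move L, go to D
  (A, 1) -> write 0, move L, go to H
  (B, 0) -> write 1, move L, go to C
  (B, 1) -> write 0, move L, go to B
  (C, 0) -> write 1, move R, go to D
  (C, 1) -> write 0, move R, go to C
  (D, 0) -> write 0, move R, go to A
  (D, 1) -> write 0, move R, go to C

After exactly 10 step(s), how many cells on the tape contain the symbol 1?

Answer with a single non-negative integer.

Step 1: in state A at pos -1, read 0 -> (A,0)->write 1,move L,goto D. Now: state=D, head=-2, tape[-3..4]=01101010 (head:  ^)
Step 2: in state D at pos -2, read 1 -> (D,1)->write 0,move R,goto C. Now: state=C, head=-1, tape[-3..4]=00101010 (head:   ^)
Step 3: in state C at pos -1, read 1 -> (C,1)->write 0,move R,goto C. Now: state=C, head=0, tape[-3..4]=00001010 (head:    ^)
Step 4: in state C at pos 0, read 0 -> (C,0)->write 1,move R,goto D. Now: state=D, head=1, tape[-3..4]=00011010 (head:     ^)
Step 5: in state D at pos 1, read 1 -> (D,1)->write 0,move R,goto C. Now: state=C, head=2, tape[-3..4]=00010010 (head:      ^)
Step 6: in state C at pos 2, read 0 -> (C,0)->write 1,move R,goto D. Now: state=D, head=3, tape[-3..4]=00010110 (head:       ^)
Step 7: in state D at pos 3, read 1 -> (D,1)->write 0,move R,goto C. Now: state=C, head=4, tape[-3..5]=000101000 (head:        ^)
Step 8: in state C at pos 4, read 0 -> (C,0)->write 1,move R,goto D. Now: state=D, head=5, tape[-3..6]=0001010100 (head:         ^)
Step 9: in state D at pos 5, read 0 -> (D,0)->write 0,move R,goto A. Now: state=A, head=6, tape[-3..7]=00010101000 (head:          ^)
Step 10: in state A at pos 6, read 0 -> (A,0)->write 1,move L,goto D. Now: state=D, head=5, tape[-3..7]=00010101010 (head:         ^)
Cells containing 1 after step 10: {0, 2, 4, 6} -> 4 cell(s)

Answer: 4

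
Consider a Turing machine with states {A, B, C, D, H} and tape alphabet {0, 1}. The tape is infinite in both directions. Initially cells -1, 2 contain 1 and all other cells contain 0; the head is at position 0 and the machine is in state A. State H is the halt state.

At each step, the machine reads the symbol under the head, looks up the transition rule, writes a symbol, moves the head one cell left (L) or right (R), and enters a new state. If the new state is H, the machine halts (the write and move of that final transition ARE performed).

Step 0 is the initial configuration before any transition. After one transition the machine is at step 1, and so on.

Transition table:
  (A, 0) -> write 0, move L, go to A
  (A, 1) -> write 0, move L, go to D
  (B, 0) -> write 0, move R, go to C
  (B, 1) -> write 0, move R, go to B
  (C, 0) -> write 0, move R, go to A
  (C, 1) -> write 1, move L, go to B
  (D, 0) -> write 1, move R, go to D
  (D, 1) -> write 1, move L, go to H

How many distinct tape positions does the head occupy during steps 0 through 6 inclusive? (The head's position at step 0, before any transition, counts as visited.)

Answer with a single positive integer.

Step 1: in state A at pos 0, read 0 -> (A,0)->write 0,move L,goto A. Now: state=A, head=-1, tape[-2..3]=010010 (head:  ^)
Step 2: in state A at pos -1, read 1 -> (A,1)->write 0,move L,goto D. Now: state=D, head=-2, tape[-3..3]=0000010 (head:  ^)
Step 3: in state D at pos -2, read 0 -> (D,0)->write 1,move R,goto D. Now: state=D, head=-1, tape[-3..3]=0100010 (head:   ^)
Step 4: in state D at pos -1, read 0 -> (D,0)->write 1,move R,goto D. Now: state=D, head=0, tape[-3..3]=0110010 (head:    ^)
Step 5: in state D at pos 0, read 0 -> (D,0)->write 1,move R,goto D. Now: state=D, head=1, tape[-3..3]=0111010 (head:     ^)
Step 6: in state D at pos 1, read 0 -> (D,0)->write 1,move R,goto D. Now: state=D, head=2, tape[-3..3]=0111110 (head:      ^)
Head positions at steps 0..6: starting at 0, distinct positions visited = {-2, -1, 0, 1, 2} -> 5 position(s)

Answer: 5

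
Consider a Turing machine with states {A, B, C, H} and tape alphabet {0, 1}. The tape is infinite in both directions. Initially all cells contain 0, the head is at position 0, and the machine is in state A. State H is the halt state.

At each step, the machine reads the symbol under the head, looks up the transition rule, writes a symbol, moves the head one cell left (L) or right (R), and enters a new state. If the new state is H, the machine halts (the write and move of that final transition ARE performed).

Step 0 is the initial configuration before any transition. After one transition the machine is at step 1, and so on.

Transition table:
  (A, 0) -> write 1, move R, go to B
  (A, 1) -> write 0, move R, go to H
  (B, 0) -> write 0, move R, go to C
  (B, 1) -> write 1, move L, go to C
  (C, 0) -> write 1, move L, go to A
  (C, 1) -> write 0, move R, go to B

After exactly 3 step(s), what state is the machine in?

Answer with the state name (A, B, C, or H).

Answer: A

Derivation:
Step 1: in state A at pos 0, read 0 -> (A,0)->write 1,move R,goto B. Now: state=B, head=1, tape[-1..2]=0100 (head:   ^)
Step 2: in state B at pos 1, read 0 -> (B,0)->write 0,move R,goto C. Now: state=C, head=2, tape[-1..3]=01000 (head:    ^)
Step 3: in state C at pos 2, read 0 -> (C,0)->write 1,move L,goto A. Now: state=A, head=1, tape[-1..3]=01010 (head:   ^)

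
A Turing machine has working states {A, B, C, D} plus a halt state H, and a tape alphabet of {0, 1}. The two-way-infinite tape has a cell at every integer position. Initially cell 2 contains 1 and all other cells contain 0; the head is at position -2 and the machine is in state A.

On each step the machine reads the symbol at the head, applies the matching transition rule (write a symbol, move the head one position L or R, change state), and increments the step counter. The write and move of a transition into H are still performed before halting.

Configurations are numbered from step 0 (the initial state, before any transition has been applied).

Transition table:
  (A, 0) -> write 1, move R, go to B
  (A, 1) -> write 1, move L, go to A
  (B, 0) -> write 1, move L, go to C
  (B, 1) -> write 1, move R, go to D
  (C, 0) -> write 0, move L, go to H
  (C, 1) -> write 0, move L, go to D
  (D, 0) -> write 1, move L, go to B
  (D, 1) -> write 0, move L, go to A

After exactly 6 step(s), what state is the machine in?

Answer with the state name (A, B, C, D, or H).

Answer: H

Derivation:
Step 1: in state A at pos -2, read 0 -> (A,0)->write 1,move R,goto B. Now: state=B, head=-1, tape[-3..3]=0100010 (head:   ^)
Step 2: in state B at pos -1, read 0 -> (B,0)->write 1,move L,goto C. Now: state=C, head=-2, tape[-3..3]=0110010 (head:  ^)
Step 3: in state C at pos -2, read 1 -> (C,1)->write 0,move L,goto D. Now: state=D, head=-3, tape[-4..3]=00010010 (head:  ^)
Step 4: in state D at pos -3, read 0 -> (D,0)->write 1,move L,goto B. Now: state=B, head=-4, tape[-5..3]=001010010 (head:  ^)
Step 5: in state B at pos -4, read 0 -> (B,0)->write 1,move L,goto C. Now: state=C, head=-5, tape[-6..3]=0011010010 (head:  ^)
Step 6: in state C at pos -5, read 0 -> (C,0)->write 0,move L,goto H. Now: state=H, head=-6, tape[-7..3]=00011010010 (head:  ^)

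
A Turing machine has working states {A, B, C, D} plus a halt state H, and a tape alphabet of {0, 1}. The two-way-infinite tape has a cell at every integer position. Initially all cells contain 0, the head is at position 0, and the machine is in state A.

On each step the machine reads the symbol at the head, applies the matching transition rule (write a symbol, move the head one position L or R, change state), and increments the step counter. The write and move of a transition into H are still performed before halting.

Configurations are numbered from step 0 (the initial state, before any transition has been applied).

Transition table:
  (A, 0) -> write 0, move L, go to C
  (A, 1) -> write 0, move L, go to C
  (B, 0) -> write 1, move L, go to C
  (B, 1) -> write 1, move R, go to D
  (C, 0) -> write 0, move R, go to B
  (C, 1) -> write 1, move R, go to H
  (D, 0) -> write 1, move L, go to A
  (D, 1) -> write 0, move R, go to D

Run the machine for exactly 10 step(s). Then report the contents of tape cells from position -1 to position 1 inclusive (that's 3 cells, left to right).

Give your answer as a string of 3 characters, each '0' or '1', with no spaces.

Answer: 011

Derivation:
Step 1: in state A at pos 0, read 0 -> (A,0)->write 0,move L,goto C. Now: state=C, head=-1, tape[-2..1]=0000 (head:  ^)
Step 2: in state C at pos -1, read 0 -> (C,0)->write 0,move R,goto B. Now: state=B, head=0, tape[-2..1]=0000 (head:   ^)
Step 3: in state B at pos 0, read 0 -> (B,0)->write 1,move L,goto C. Now: state=C, head=-1, tape[-2..1]=0010 (head:  ^)
Step 4: in state C at pos -1, read 0 -> (C,0)->write 0,move R,goto B. Now: state=B, head=0, tape[-2..1]=0010 (head:   ^)
Step 5: in state B at pos 0, read 1 -> (B,1)->write 1,move R,goto D. Now: state=D, head=1, tape[-2..2]=00100 (head:    ^)
Step 6: in state D at pos 1, read 0 -> (D,0)->write 1,move L,goto A. Now: state=A, head=0, tape[-2..2]=00110 (head:   ^)
Step 7: in state A at pos 0, read 1 -> (A,1)->write 0,move L,goto C. Now: state=C, head=-1, tape[-2..2]=00010 (head:  ^)
Step 8: in state C at pos -1, read 0 -> (C,0)->write 0,move R,goto B. Now: state=B, head=0, tape[-2..2]=00010 (head:   ^)
Step 9: in state B at pos 0, read 0 -> (B,0)->write 1,move L,goto C. Now: state=C, head=-1, tape[-2..2]=00110 (head:  ^)
Step 10: in state C at pos -1, read 0 -> (C,0)->write 0,move R,goto B. Now: state=B, head=0, tape[-2..2]=00110 (head:   ^)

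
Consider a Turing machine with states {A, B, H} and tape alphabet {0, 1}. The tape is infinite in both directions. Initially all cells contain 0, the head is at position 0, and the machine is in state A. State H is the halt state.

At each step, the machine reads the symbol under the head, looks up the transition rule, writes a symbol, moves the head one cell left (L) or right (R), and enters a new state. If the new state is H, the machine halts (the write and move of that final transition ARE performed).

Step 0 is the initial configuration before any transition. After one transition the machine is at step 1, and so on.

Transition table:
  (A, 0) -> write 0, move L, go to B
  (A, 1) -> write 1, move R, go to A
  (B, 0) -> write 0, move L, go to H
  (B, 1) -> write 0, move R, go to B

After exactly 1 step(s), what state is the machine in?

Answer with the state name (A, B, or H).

Answer: B

Derivation:
Step 1: in state A at pos 0, read 0 -> (A,0)->write 0,move L,goto B. Now: state=B, head=-1, tape[-2..1]=0000 (head:  ^)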